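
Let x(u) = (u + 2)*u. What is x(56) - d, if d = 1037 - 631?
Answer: 2842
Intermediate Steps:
x(u) = u*(2 + u) (x(u) = (2 + u)*u = u*(2 + u))
d = 406
x(56) - d = 56*(2 + 56) - 1*406 = 56*58 - 406 = 3248 - 406 = 2842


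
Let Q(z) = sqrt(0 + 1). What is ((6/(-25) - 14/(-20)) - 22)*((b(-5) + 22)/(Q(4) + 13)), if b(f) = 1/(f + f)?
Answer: -235863/7000 ≈ -33.695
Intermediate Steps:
Q(z) = 1 (Q(z) = sqrt(1) = 1)
b(f) = 1/(2*f)
((6/(-25) - 14/(-20)) - 22)*((b(-5) + 22)/(Q(4) + 13)) = ((6/(-25) - 14/(-20)) - 22)*(((1/2)/(-5) + 22)/(1 + 13)) = ((6*(-1/25) - 14*(-1/20)) - 22)*(((1/2)*(-1/5) + 22)/14) = ((-6/25 + 7/10) - 22)*((-1/10 + 22)*(1/14)) = (23/50 - 22)*((219/10)*(1/14)) = -1077/50*219/140 = -235863/7000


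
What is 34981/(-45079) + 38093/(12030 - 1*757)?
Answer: 1322853534/508175567 ≈ 2.6031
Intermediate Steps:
34981/(-45079) + 38093/(12030 - 1*757) = 34981*(-1/45079) + 38093/(12030 - 757) = -34981/45079 + 38093/11273 = 1322853534/508175567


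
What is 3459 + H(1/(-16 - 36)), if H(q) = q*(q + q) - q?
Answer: 4676595/1352 ≈ 3459.0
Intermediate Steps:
H(q) = -q + 2*q**2 (H(q) = q*(2*q) - q = 2*q**2 - q = -q + 2*q**2)
3459 + H(1/(-16 - 36)) = 3459 + (-1 + 2/(-16 - 36))/(-16 - 36) = 3459 + (-1 + 2/(-52))/(-52) = 3459 - (-1 + 2*(-1/52))/52 = 3459 - (-1 - 1/26)/52 = 3459 - 1/52*(-27/26) = 3459 + 27/1352 = 4676595/1352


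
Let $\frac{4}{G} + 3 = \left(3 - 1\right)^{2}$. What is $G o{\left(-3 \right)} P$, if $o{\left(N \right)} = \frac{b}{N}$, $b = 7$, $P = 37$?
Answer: $- \frac{1036}{3} \approx -345.33$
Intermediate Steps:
$o{\left(N \right)} = \frac{7}{N}$
$G = 4$ ($G = \frac{4}{-3 + \left(3 - 1\right)^{2}} = \frac{4}{-3 + 2^{2}} = \frac{4}{-3 + 4} = \frac{4}{1} = 4 \cdot 1 = 4$)
$G o{\left(-3 \right)} P = 4 \frac{7}{-3} \cdot 37 = 4 \cdot 7 \left(- \frac{1}{3}\right) 37 = 4 \left(- \frac{7}{3}\right) 37 = \left(- \frac{28}{3}\right) 37 = - \frac{1036}{3}$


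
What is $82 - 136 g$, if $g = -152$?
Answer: $20754$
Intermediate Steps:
$82 - 136 g = 82 - -20672 = 82 + 20672 = 20754$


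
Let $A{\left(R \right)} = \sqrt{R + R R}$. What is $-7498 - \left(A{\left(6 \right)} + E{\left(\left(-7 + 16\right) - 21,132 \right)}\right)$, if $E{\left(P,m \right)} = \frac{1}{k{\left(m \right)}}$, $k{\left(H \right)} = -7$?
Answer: $- \frac{52485}{7} - \sqrt{42} \approx -7504.3$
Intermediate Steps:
$E{\left(P,m \right)} = - \frac{1}{7}$ ($E{\left(P,m \right)} = \frac{1}{-7} = - \frac{1}{7}$)
$A{\left(R \right)} = \sqrt{R + R^{2}}$
$-7498 - \left(A{\left(6 \right)} + E{\left(\left(-7 + 16\right) - 21,132 \right)}\right) = -7498 - \left(\sqrt{6 \left(1 + 6\right)} - \frac{1}{7}\right) = -7498 - \left(\sqrt{6 \cdot 7} - \frac{1}{7}\right) = -7498 - \left(\sqrt{42} - \frac{1}{7}\right) = -7498 - \left(- \frac{1}{7} + \sqrt{42}\right) = -7498 + \left(\frac{1}{7} - \sqrt{42}\right) = - \frac{52485}{7} - \sqrt{42}$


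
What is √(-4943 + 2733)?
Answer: I*√2210 ≈ 47.011*I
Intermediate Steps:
√(-4943 + 2733) = √(-2210) = I*√2210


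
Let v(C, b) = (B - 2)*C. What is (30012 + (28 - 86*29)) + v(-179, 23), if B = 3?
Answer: 27367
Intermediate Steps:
v(C, b) = C (v(C, b) = (3 - 2)*C = 1*C = C)
(30012 + (28 - 86*29)) + v(-179, 23) = (30012 + (28 - 86*29)) - 179 = (30012 + (28 - 2494)) - 179 = (30012 - 2466) - 179 = 27546 - 179 = 27367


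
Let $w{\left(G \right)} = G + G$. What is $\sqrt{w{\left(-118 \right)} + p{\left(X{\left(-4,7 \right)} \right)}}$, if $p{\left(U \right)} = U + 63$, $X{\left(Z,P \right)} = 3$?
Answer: $i \sqrt{170} \approx 13.038 i$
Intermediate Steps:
$w{\left(G \right)} = 2 G$
$p{\left(U \right)} = 63 + U$
$\sqrt{w{\left(-118 \right)} + p{\left(X{\left(-4,7 \right)} \right)}} = \sqrt{2 \left(-118\right) + \left(63 + 3\right)} = \sqrt{-236 + 66} = \sqrt{-170} = i \sqrt{170}$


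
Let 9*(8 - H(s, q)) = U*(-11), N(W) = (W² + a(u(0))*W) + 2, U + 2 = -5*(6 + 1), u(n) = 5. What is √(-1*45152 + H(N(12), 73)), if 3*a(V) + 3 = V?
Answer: I*√406703/3 ≈ 212.58*I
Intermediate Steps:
U = -37 (U = -2 - 5*(6 + 1) = -2 - 5*7 = -2 - 35 = -37)
a(V) = -1 + V/3
N(W) = 2 + W² + 2*W/3 (N(W) = (W² + (-1 + (⅓)*5)*W) + 2 = (W² + (-1 + 5/3)*W) + 2 = (W² + 2*W/3) + 2 = 2 + W² + 2*W/3)
H(s, q) = -335/9 (H(s, q) = 8 - (-37)*(-11)/9 = 8 - ⅑*407 = 8 - 407/9 = -335/9)
√(-1*45152 + H(N(12), 73)) = √(-1*45152 - 335/9) = √(-45152 - 335/9) = √(-406703/9) = I*√406703/3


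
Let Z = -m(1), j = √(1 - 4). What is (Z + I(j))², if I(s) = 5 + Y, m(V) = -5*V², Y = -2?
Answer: 64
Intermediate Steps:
j = I*√3 (j = √(-3) = I*√3 ≈ 1.732*I)
I(s) = 3 (I(s) = 5 - 2 = 3)
Z = 5 (Z = -(-5)*1² = -(-5) = -1*(-5) = 5)
(Z + I(j))² = (5 + 3)² = 8² = 64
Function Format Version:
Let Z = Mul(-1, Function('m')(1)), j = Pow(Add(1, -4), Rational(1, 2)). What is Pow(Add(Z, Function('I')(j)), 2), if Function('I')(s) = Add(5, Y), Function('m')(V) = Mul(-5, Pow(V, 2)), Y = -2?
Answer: 64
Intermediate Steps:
j = Mul(I, Pow(3, Rational(1, 2))) (j = Pow(-3, Rational(1, 2)) = Mul(I, Pow(3, Rational(1, 2))) ≈ Mul(1.7320, I))
Function('I')(s) = 3 (Function('I')(s) = Add(5, -2) = 3)
Z = 5 (Z = Mul(-1, Mul(-5, Pow(1, 2))) = Mul(-1, Mul(-5, 1)) = Mul(-1, -5) = 5)
Pow(Add(Z, Function('I')(j)), 2) = Pow(Add(5, 3), 2) = Pow(8, 2) = 64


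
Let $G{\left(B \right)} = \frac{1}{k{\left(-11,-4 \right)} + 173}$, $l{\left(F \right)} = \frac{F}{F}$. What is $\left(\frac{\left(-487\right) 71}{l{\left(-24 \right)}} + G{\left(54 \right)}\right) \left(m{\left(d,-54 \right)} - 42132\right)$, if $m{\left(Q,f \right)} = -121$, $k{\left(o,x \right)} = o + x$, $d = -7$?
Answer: $\frac{230835110745}{158} \approx 1.461 \cdot 10^{9}$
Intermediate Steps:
$l{\left(F \right)} = 1$
$G{\left(B \right)} = \frac{1}{158}$ ($G{\left(B \right)} = \frac{1}{\left(-11 - 4\right) + 173} = \frac{1}{-15 + 173} = \frac{1}{158}$)
$\left(\frac{\left(-487\right) 71}{l{\left(-24 \right)}} + G{\left(54 \right)}\right) \left(m{\left(d,-54 \right)} - 42132\right) = \left(\frac{\left(-487\right) 71}{1} + \frac{1}{158}\right) \left(-121 - 42132\right) = \left(\left(-34577\right) 1 + \frac{1}{158}\right) \left(-42253\right) = \left(-34577 + \frac{1}{158}\right) \left(-42253\right) = \left(- \frac{5463165}{158}\right) \left(-42253\right) = \frac{230835110745}{158}$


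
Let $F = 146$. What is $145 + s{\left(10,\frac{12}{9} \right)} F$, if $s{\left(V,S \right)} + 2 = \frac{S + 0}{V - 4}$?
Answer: $- \frac{1031}{9} \approx -114.56$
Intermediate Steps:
$s{\left(V,S \right)} = -2 + \frac{S}{-4 + V}$ ($s{\left(V,S \right)} = -2 + \frac{S + 0}{V - 4} = -2 + \frac{S}{-4 + V}$)
$145 + s{\left(10,\frac{12}{9} \right)} F = 145 + \frac{8 + \frac{12}{9} - 20}{-4 + 10} \cdot 146 = 145 + \frac{8 + 12 \cdot \frac{1}{9} - 20}{6} \cdot 146 = 145 + \frac{8 + \frac{4}{3} - 20}{6} \cdot 146 = 145 + \frac{1}{6} \left(- \frac{32}{3}\right) 146 = 145 - \frac{2336}{9} = - \frac{1031}{9}$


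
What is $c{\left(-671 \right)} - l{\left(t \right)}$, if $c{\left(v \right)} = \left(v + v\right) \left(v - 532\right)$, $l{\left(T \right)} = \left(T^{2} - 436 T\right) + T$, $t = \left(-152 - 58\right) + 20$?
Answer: $1495676$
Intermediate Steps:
$t = -190$ ($t = -210 + 20 = -190$)
$l{\left(T \right)} = T^{2} - 435 T$
$c{\left(v \right)} = 2 v \left(-532 + v\right)$
$c{\left(-671 \right)} - l{\left(t \right)} = 2 \left(-671\right) \left(-532 - 671\right) - - 190 \left(-435 - 190\right) = 2 \left(-671\right) \left(-1203\right) - \left(-190\right) \left(-625\right) = 1614426 - 118750 = 1495676$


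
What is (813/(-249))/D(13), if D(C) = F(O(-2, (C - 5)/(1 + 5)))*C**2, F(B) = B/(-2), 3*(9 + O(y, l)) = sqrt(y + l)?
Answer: -131706/30705103 - 1626*I*sqrt(6)/30705103 ≈ -0.0042894 - 0.00012971*I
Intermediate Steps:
O(y, l) = -9 + sqrt(l + y)/3 (O(y, l) = -9 + sqrt(y + l)/3 = -9 + sqrt(l + y)/3)
F(B) = -B/2 (F(B) = B*(-1/2) = -B/2)
D(C) = C**2*(9/2 - sqrt(-17/6 + C/6)/6) (D(C) = (-(-9 + sqrt((C - 5)/(1 + 5) - 2)/3)/2)*C**2 = (-(-9 + sqrt((-5 + C)/6 - 2)/3)/2)*C**2 = (-(-9 + sqrt((-5 + C)*(1/6) - 2)/3)/2)*C**2 = (-(-9 + sqrt((-5/6 + C/6) - 2)/3)/2)*C**2 = (-(-9 + sqrt(-17/6 + C/6)/3)/2)*C**2 = (9/2 - sqrt(-17/6 + C/6)/6)*C**2 = C**2*(9/2 - sqrt(-17/6 + C/6)/6))
(813/(-249))/D(13) = (813/(-249))/((13**2*(9/2 - sqrt(-102 + 6*13)/36))) = (813*(-1/249))/((169*(9/2 - sqrt(-102 + 78)/36))) = -271*1/(169*(9/2 - I*sqrt(6)/18))/83 = -271/(83*(1521/2 - 169*I*sqrt(6)/18))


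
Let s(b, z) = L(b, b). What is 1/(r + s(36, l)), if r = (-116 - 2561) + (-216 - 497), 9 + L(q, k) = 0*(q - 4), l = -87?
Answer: -1/3399 ≈ -0.00029420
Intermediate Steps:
L(q, k) = -9 (L(q, k) = -9 + 0*(q - 4) = -9 + 0*(-4 + q) = -9 + 0 = -9)
s(b, z) = -9
r = -3390 (r = -2677 - 713 = -3390)
1/(r + s(36, l)) = 1/(-3390 - 9) = 1/(-3399) = -1/3399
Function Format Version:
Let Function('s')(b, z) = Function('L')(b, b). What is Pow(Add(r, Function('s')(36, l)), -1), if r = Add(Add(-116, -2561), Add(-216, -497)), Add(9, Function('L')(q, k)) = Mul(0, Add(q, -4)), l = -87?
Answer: Rational(-1, 3399) ≈ -0.00029420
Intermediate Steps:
Function('L')(q, k) = -9 (Function('L')(q, k) = Add(-9, Mul(0, Add(q, -4))) = Add(-9, Mul(0, Add(-4, q))) = Add(-9, 0) = -9)
Function('s')(b, z) = -9
r = -3390 (r = Add(-2677, -713) = -3390)
Pow(Add(r, Function('s')(36, l)), -1) = Pow(Add(-3390, -9), -1) = Pow(-3399, -1) = Rational(-1, 3399)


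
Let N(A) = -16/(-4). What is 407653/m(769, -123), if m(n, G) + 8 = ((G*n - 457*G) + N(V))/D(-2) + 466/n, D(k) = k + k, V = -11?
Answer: 313485157/7371331 ≈ 42.528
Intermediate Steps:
D(k) = 2*k
N(A) = 4 (N(A) = -16*(-¼) = 4)
m(n, G) = -9 + 466/n + 457*G/4 - G*n/4 (m(n, G) = -8 + (((G*n - 457*G) + 4)/((2*(-2))) + 466/n) = -8 + (((-457*G + G*n) + 4)/(-4) + 466/n) = -8 + ((4 - 457*G + G*n)*(-¼) + 466/n) = -8 + ((-1 + 457*G/4 - G*n/4) + 466/n) = -8 + (-1 + 466/n + 457*G/4 - G*n/4) = -9 + 466/n + 457*G/4 - G*n/4)
407653/m(769, -123) = 407653/(((¼)*(1864 + 769*(-36 + 457*(-123) - 1*(-123)*769))/769)) = 407653/(((¼)*(1/769)*(1864 + 769*(-36 - 56211 + 94587)))) = 407653/(((¼)*(1/769)*(1864 + 769*38340))) = 407653/(((¼)*(1/769)*(1864 + 29483460))) = 407653/(((¼)*(1/769)*29485324)) = 407653/(7371331/769) = 407653*(769/7371331) = 313485157/7371331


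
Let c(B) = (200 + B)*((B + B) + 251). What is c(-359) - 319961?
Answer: -245708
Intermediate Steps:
c(B) = (200 + B)*(251 + 2*B) (c(B) = (200 + B)*(2*B + 251) = (200 + B)*(251 + 2*B))
c(-359) - 319961 = (50200 + 2*(-359)² + 651*(-359)) - 319961 = (50200 + 2*128881 - 233709) - 319961 = (50200 + 257762 - 233709) - 319961 = 74253 - 319961 = -245708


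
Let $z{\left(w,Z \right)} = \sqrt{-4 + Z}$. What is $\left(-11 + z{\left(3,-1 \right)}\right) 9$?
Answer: $-99 + 9 i \sqrt{5} \approx -99.0 + 20.125 i$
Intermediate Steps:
$\left(-11 + z{\left(3,-1 \right)}\right) 9 = \left(-11 + \sqrt{-4 - 1}\right) 9 = \left(-11 + \sqrt{-5}\right) 9 = \left(-11 + i \sqrt{5}\right) 9 = -99 + 9 i \sqrt{5}$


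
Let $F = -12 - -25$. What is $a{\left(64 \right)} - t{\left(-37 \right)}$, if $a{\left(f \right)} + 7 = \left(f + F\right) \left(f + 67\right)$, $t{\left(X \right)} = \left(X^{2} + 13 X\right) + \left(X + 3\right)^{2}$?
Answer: $8036$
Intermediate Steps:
$F = 13$ ($F = -12 + 25 = 13$)
$t{\left(X \right)} = X^{2} + \left(3 + X\right)^{2} + 13 X$ ($t{\left(X \right)} = \left(X^{2} + 13 X\right) + \left(3 + X\right)^{2} = X^{2} + \left(3 + X\right)^{2} + 13 X$)
$a{\left(f \right)} = -7 + \left(13 + f\right) \left(67 + f\right)$ ($a{\left(f \right)} = -7 + \left(f + 13\right) \left(f + 67\right) = -7 + \left(13 + f\right) \left(67 + f\right)$)
$a{\left(64 \right)} - t{\left(-37 \right)} = \left(864 + 64^{2} + 80 \cdot 64\right) - \left(9 + 2 \left(-37\right)^{2} + 19 \left(-37\right)\right) = \left(864 + 4096 + 5120\right) - \left(9 + 2 \cdot 1369 - 703\right) = 10080 - \left(9 + 2738 - 703\right) = 10080 - 2044 = 8036$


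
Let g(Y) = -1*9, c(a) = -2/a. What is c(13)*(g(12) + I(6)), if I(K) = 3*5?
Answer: -12/13 ≈ -0.92308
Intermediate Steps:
I(K) = 15
g(Y) = -9
c(13)*(g(12) + I(6)) = (-2/13)*(-9 + 15) = -2*1/13*6 = -2/13*6 = -12/13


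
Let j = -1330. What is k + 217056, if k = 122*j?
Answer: 54796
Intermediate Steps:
k = -162260 (k = 122*(-1330) = -162260)
k + 217056 = -162260 + 217056 = 54796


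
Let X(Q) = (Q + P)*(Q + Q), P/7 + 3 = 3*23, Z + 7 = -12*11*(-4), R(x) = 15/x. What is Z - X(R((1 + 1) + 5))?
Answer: -71941/49 ≈ -1468.2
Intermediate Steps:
Z = 521 (Z = -7 - 12*11*(-4) = -7 - 132*(-4) = -7 + 528 = 521)
P = 462 (P = -21 + 7*(3*23) = -21 + 7*69 = -21 + 483 = 462)
X(Q) = 2*Q*(462 + Q) (X(Q) = (Q + 462)*(Q + Q) = (462 + Q)*(2*Q) = 2*Q*(462 + Q))
Z - X(R((1 + 1) + 5)) = 521 - 2*15/((1 + 1) + 5)*(462 + 15/((1 + 1) + 5)) = 521 - 2*15/(2 + 5)*(462 + 15/(2 + 5)) = 521 - 2*15/7*(462 + 15/7) = 521 - 2*15*(⅐)*(462 + 15*(⅐)) = 521 - 2*15*(462 + 15/7)/7 = 521 - 2*15*3249/(7*7) = 521 - 1*97470/49 = 521 - 97470/49 = -71941/49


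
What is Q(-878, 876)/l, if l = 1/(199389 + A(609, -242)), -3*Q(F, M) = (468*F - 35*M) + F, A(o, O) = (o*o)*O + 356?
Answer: -39622210621994/3 ≈ -1.3207e+13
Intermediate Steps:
A(o, O) = 356 + O*o² (A(o, O) = o²*O + 356 = O*o² + 356 = 356 + O*o²)
Q(F, M) = -469*F/3 + 35*M/3 (Q(F, M) = -((468*F - 35*M) + F)/3 = -((-35*M + 468*F) + F)/3 = -(-35*M + 469*F)/3 = -469*F/3 + 35*M/3)
l = -1/89553457 (l = 1/(199389 + (356 - 242*609²)) = 1/(199389 + (356 - 242*370881)) = 1/(199389 + (356 - 89753202)) = 1/(199389 - 89752846) = 1/(-89553457) = -1/89553457 ≈ -1.1167e-8)
Q(-878, 876)/l = (-469/3*(-878) + (35/3)*876)/(-1/89553457) = (411782/3 + 10220)*(-89553457) = (442442/3)*(-89553457) = -39622210621994/3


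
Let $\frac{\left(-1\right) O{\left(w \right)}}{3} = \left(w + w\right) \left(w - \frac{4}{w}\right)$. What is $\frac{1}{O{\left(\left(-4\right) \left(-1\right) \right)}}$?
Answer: $- \frac{1}{72} \approx -0.013889$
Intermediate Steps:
$O{\left(w \right)} = - 6 w \left(w - \frac{4}{w}\right)$ ($O{\left(w \right)} = - 3 \left(w + w\right) \left(w - \frac{4}{w}\right) = - 3 \cdot 2 w \left(w - \frac{4}{w}\right) = - 6 w \left(w - \frac{4}{w}\right)$)
$\frac{1}{O{\left(\left(-4\right) \left(-1\right) \right)}} = \frac{1}{24 - 6 \left(\left(-4\right) \left(-1\right)\right)^{2}} = \frac{1}{24 - 6 \cdot 4^{2}} = \frac{1}{24 - 96} = \frac{1}{-72} = - \frac{1}{72}$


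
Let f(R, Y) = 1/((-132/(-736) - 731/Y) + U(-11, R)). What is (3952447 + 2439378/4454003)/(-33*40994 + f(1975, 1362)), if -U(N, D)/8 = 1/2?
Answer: -9611812405090400405/3289830186041235882 ≈ -2.9217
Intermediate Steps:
U(N, D) = -4 (U(N, D) = -8/2 = -8*½ = -4)
f(R, Y) = 1/(-703/184 - 731/Y) (f(R, Y) = 1/((-132/(-736) - 731/Y) - 4) = 1/((-132*(-1/736) - 731/Y) - 4) = 1/((33/184 - 731/Y) - 4) = 1/(-703/184 - 731/Y))
(3952447 + 2439378/4454003)/(-33*40994 + f(1975, 1362)) = (3952447 + 2439378/4454003)/(-33*40994 + 184*1362/(-134504 - 703*1362)) = (3952447 + 2439378*(1/4454003))/(-1352802 + 184*1362/(-134504 - 957486)) = (3952447 + 2439378/4454003)/(-1352802 + 184*1362/(-1091990)) = 17604213234719/(4454003*(-1352802 + 184*1362*(-1/1091990))) = 17604213234719/(4454003*(-1352802 - 125304/545995)) = 17604213234719/(4454003*(-738623253294/545995)) = (17604213234719/4454003)*(-545995/738623253294) = -9611812405090400405/3289830186041235882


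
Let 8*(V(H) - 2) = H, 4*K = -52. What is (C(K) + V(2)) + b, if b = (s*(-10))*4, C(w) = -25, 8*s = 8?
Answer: -251/4 ≈ -62.750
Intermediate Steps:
s = 1 (s = (1/8)*8 = 1)
K = -13 (K = (1/4)*(-52) = -13)
V(H) = 2 + H/8
b = -40 (b = (1*(-10))*4 = -10*4 = -40)
(C(K) + V(2)) + b = (-25 + (2 + (1/8)*2)) - 40 = (-25 + (2 + 1/4)) - 40 = (-25 + 9/4) - 40 = -91/4 - 40 = -251/4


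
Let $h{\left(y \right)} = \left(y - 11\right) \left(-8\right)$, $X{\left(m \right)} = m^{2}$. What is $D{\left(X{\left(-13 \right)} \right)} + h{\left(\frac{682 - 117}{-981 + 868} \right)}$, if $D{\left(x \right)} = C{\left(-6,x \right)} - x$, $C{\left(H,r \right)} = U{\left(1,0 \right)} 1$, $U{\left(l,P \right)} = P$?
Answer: $-41$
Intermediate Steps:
$h{\left(y \right)} = 88 - 8 y$ ($h{\left(y \right)} = \left(-11 + y\right) \left(-8\right) = 88 - 8 y$)
$C{\left(H,r \right)} = 0$ ($C{\left(H,r \right)} = 0 \cdot 1 = 0$)
$D{\left(x \right)} = - x$ ($D{\left(x \right)} = 0 - x = - x$)
$D{\left(X{\left(-13 \right)} \right)} + h{\left(\frac{682 - 117}{-981 + 868} \right)} = - \left(-13\right)^{2} + \left(88 - 8 \frac{682 - 117}{-981 + 868}\right) = \left(-1\right) 169 + \left(88 - 8 \frac{565}{-113}\right) = -169 + \left(88 - 8 \cdot 565 \left(- \frac{1}{113}\right)\right) = -169 + \left(88 - -40\right) = -169 + \left(88 + 40\right) = -169 + 128 = -41$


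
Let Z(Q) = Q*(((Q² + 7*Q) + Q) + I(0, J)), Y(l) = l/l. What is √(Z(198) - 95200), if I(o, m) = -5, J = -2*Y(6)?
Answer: √7979834 ≈ 2824.9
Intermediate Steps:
Y(l) = 1
J = -2 (J = -2*1 = -2)
Z(Q) = Q*(-5 + Q² + 8*Q) (Z(Q) = Q*(((Q² + 7*Q) + Q) - 5) = Q*((Q² + 8*Q) - 5) = Q*(-5 + Q² + 8*Q))
√(Z(198) - 95200) = √(198*(-5 + 198² + 8*198) - 95200) = √(198*(-5 + 39204 + 1584) - 95200) = √(198*40783 - 95200) = √(8075034 - 95200) = √7979834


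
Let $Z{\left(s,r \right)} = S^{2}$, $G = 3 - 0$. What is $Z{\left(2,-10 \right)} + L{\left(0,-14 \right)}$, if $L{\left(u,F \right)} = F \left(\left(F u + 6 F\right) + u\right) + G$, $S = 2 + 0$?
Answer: $1183$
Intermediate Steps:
$S = 2$
$G = 3$ ($G = 3 + 0 = 3$)
$L{\left(u,F \right)} = 3 + F \left(u + 6 F + F u\right)$ ($L{\left(u,F \right)} = F \left(\left(F u + 6 F\right) + u\right) + 3 = F \left(\left(6 F + F u\right) + u\right) + 3 = F \left(u + 6 F + F u\right) + 3 = 3 + F \left(u + 6 F + F u\right)$)
$Z{\left(s,r \right)} = 4$ ($Z{\left(s,r \right)} = 2^{2} = 4$)
$Z{\left(2,-10 \right)} + L{\left(0,-14 \right)} = 4 + \left(3 + 6 \left(-14\right)^{2} - 0 + 0 \left(-14\right)^{2}\right) = 4 + \left(3 + 6 \cdot 196 + 0 + 0 \cdot 196\right) = 4 + \left(3 + 1176 + 0 + 0\right) = 4 + 1179 = 1183$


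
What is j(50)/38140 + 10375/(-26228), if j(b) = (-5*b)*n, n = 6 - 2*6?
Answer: -214675/602612 ≈ -0.35624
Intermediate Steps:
n = -6 (n = 6 - 12 = -6)
j(b) = 30*b (j(b) = -5*b*(-6) = 30*b)
j(50)/38140 + 10375/(-26228) = (30*50)/38140 + 10375/(-26228) = 1500*(1/38140) + 10375*(-1/26228) = 75/1907 - 125/316 = -214675/602612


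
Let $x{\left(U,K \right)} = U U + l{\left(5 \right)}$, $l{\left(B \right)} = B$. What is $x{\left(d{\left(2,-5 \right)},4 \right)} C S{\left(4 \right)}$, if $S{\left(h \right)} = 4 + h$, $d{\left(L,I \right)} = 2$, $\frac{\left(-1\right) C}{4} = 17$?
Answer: $-4896$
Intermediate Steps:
$C = -68$ ($C = \left(-4\right) 17 = -68$)
$x{\left(U,K \right)} = 5 + U^{2}$ ($x{\left(U,K \right)} = U U + 5 = U^{2} + 5 = 5 + U^{2}$)
$x{\left(d{\left(2,-5 \right)},4 \right)} C S{\left(4 \right)} = \left(5 + 2^{2}\right) \left(-68\right) \left(4 + 4\right) = \left(5 + 4\right) \left(-68\right) 8 = 9 \left(-68\right) 8 = \left(-612\right) 8 = -4896$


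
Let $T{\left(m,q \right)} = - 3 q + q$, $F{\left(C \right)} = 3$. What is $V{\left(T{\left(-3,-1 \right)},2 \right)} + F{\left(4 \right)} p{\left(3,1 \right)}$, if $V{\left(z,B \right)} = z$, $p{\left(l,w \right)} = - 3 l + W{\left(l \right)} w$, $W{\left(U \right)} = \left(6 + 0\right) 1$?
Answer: $-7$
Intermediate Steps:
$T{\left(m,q \right)} = - 2 q$
$W{\left(U \right)} = 6$ ($W{\left(U \right)} = 6 \cdot 1 = 6$)
$p{\left(l,w \right)} = - 3 l + 6 w$
$V{\left(T{\left(-3,-1 \right)},2 \right)} + F{\left(4 \right)} p{\left(3,1 \right)} = \left(-2\right) \left(-1\right) + 3 \left(\left(-3\right) 3 + 6 \cdot 1\right) = 2 + 3 \left(-9 + 6\right) = 2 + 3 \left(-3\right) = 2 - 9 = -7$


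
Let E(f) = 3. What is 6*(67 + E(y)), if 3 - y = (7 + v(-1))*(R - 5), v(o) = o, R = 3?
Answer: 420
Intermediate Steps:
y = 15 (y = 3 - (7 - 1)*(3 - 5) = 3 - 6*(-2) = 3 - 1*(-12) = 3 + 12 = 15)
6*(67 + E(y)) = 6*(67 + 3) = 6*70 = 420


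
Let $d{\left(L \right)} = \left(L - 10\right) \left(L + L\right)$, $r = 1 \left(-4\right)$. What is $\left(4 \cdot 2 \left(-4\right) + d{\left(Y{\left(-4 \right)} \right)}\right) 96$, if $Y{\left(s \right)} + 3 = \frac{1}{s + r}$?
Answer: $4803$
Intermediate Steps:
$r = -4$
$Y{\left(s \right)} = -3 + \frac{1}{-4 + s}$ ($Y{\left(s \right)} = -3 + \frac{1}{s - 4} = -3 + \frac{1}{-4 + s}$)
$d{\left(L \right)} = 2 L \left(-10 + L\right)$ ($d{\left(L \right)} = \left(-10 + L\right) 2 L = 2 L \left(-10 + L\right)$)
$\left(4 \cdot 2 \left(-4\right) + d{\left(Y{\left(-4 \right)} \right)}\right) 96 = \left(4 \cdot 2 \left(-4\right) + 2 \frac{13 - -12}{-4 - 4} \left(-10 + \frac{13 - -12}{-4 - 4}\right)\right) 96 = \left(8 \left(-4\right) + 2 \frac{13 + 12}{-8} \left(-10 + \frac{13 + 12}{-8}\right)\right) 96 = \left(-32 + 2 \left(\left(- \frac{1}{8}\right) 25\right) \left(-10 - \frac{25}{8}\right)\right) 96 = \left(-32 + 2 \left(- \frac{25}{8}\right) \left(-10 - \frac{25}{8}\right)\right) 96 = \left(-32 + 2 \left(- \frac{25}{8}\right) \left(- \frac{105}{8}\right)\right) 96 = \left(-32 + \frac{2625}{32}\right) 96 = \frac{1601}{32} \cdot 96 = 4803$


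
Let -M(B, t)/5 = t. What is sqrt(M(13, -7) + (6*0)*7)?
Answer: sqrt(35) ≈ 5.9161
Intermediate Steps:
M(B, t) = -5*t
sqrt(M(13, -7) + (6*0)*7) = sqrt(-5*(-7) + (6*0)*7) = sqrt(35 + 0*7) = sqrt(35 + 0) = sqrt(35)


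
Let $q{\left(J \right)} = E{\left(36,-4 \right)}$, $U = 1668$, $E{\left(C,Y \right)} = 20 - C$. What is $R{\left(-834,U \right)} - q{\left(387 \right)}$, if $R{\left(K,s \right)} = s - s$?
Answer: $16$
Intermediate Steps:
$q{\left(J \right)} = -16$ ($q{\left(J \right)} = 20 - 36 = -16$)
$R{\left(K,s \right)} = 0$
$R{\left(-834,U \right)} - q{\left(387 \right)} = 0 - -16 = 0 + 16 = 16$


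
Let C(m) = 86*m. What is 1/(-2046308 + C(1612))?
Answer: -1/1907676 ≈ -5.2420e-7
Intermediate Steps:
1/(-2046308 + C(1612)) = 1/(-2046308 + 86*1612) = 1/(-2046308 + 138632) = 1/(-1907676) = -1/1907676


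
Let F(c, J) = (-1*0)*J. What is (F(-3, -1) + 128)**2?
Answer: 16384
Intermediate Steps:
F(c, J) = 0 (F(c, J) = 0*J = 0)
(F(-3, -1) + 128)**2 = (0 + 128)**2 = 128**2 = 16384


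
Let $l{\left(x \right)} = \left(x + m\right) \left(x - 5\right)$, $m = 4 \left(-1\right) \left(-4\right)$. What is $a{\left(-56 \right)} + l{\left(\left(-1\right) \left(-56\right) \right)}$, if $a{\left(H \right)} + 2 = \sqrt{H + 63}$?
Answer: $3670 + \sqrt{7} \approx 3672.6$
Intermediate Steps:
$m = 16$ ($m = \left(-4\right) \left(-4\right) = 16$)
$l{\left(x \right)} = \left(-5 + x\right) \left(16 + x\right)$ ($l{\left(x \right)} = \left(x + 16\right) \left(x - 5\right) = \left(16 + x\right) \left(-5 + x\right) = \left(-5 + x\right) \left(16 + x\right)$)
$a{\left(H \right)} = -2 + \sqrt{63 + H}$ ($a{\left(H \right)} = -2 + \sqrt{H + 63} = -2 + \sqrt{63 + H}$)
$a{\left(-56 \right)} + l{\left(\left(-1\right) \left(-56\right) \right)} = \left(-2 + \sqrt{63 - 56}\right) + \left(-80 + \left(\left(-1\right) \left(-56\right)\right)^{2} + 11 \left(\left(-1\right) \left(-56\right)\right)\right) = \left(-2 + \sqrt{7}\right) + \left(-80 + 56^{2} + 11 \cdot 56\right) = \left(-2 + \sqrt{7}\right) + \left(-80 + 3136 + 616\right) = \left(-2 + \sqrt{7}\right) + 3672 = 3670 + \sqrt{7}$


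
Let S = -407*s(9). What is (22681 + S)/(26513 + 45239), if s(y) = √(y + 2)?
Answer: 22681/71752 - 407*√11/71752 ≈ 0.29729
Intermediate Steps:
s(y) = √(2 + y)
S = -407*√11 (S = -407*√(2 + 9) = -407*√11 ≈ -1349.9)
(22681 + S)/(26513 + 45239) = (22681 - 407*√11)/(26513 + 45239) = (22681 - 407*√11)/71752 = (22681 - 407*√11)*(1/71752) = 22681/71752 - 407*√11/71752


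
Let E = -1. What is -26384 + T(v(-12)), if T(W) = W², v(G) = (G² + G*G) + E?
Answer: 55985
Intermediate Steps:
v(G) = -1 + 2*G² (v(G) = (G² + G*G) - 1 = (G² + G²) - 1 = 2*G² - 1 = -1 + 2*G²)
-26384 + T(v(-12)) = -26384 + (-1 + 2*(-12)²)² = -26384 + (-1 + 2*144)² = -26384 + (-1 + 288)² = -26384 + 287² = -26384 + 82369 = 55985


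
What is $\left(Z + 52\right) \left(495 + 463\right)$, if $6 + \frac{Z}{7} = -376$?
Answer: $-2511876$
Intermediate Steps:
$Z = -2674$ ($Z = -42 + 7 \left(-376\right) = -42 - 2632 = -2674$)
$\left(Z + 52\right) \left(495 + 463\right) = \left(-2674 + 52\right) \left(495 + 463\right) = \left(-2622\right) 958 = -2511876$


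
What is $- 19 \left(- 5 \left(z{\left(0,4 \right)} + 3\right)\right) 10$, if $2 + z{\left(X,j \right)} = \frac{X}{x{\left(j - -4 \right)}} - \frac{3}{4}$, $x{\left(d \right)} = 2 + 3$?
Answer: $\frac{475}{2} \approx 237.5$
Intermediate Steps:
$x{\left(d \right)} = 5$
$z{\left(X,j \right)} = - \frac{11}{4} + \frac{X}{5}$ ($z{\left(X,j \right)} = -2 + \left(\frac{X}{5} - \frac{3}{4}\right) = -2 + \left(- \frac{3}{4} + \frac{X}{5}\right) = - \frac{11}{4} + \frac{X}{5}$)
$- 19 \left(- 5 \left(z{\left(0,4 \right)} + 3\right)\right) 10 = - 19 \left(- 5 \left(\left(- \frac{11}{4} + \frac{1}{5} \cdot 0\right) + 3\right)\right) 10 = - 19 \left(- 5 \left(\left(- \frac{11}{4} + 0\right) + 3\right)\right) 10 = - 19 \left(- 5 \left(- \frac{11}{4} + 3\right)\right) 10 = - 19 \left(\left(-5\right) \frac{1}{4}\right) 10 = \left(-19\right) \left(- \frac{5}{4}\right) 10 = \frac{95}{4} \cdot 10 = \frac{475}{2}$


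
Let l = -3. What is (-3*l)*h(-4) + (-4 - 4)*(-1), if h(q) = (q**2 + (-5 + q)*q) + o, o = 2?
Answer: 494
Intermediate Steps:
h(q) = 2 + q**2 + q*(-5 + q) (h(q) = (q**2 + (-5 + q)*q) + 2 = (q**2 + q*(-5 + q)) + 2 = 2 + q**2 + q*(-5 + q))
(-3*l)*h(-4) + (-4 - 4)*(-1) = (-3*(-3))*(2 - 5*(-4) + 2*(-4)**2) + (-4 - 4)*(-1) = 9*(2 + 20 + 2*16) - 8*(-1) = 9*(2 + 20 + 32) + 8 = 9*54 + 8 = 486 + 8 = 494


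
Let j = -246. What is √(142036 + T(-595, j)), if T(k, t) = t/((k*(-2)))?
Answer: √50284221715/595 ≈ 376.88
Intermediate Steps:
T(k, t) = -t/(2*k) (T(k, t) = t/((-2*k)) = t*(-1/(2*k)) = -t/(2*k))
√(142036 + T(-595, j)) = √(142036 - ½*(-246)/(-595)) = √(142036 - ½*(-246)*(-1/595)) = √(142036 - 123/595) = √(84511297/595) = √50284221715/595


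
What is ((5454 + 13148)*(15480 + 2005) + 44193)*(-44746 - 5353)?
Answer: -16297212866137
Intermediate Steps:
((5454 + 13148)*(15480 + 2005) + 44193)*(-44746 - 5353) = (18602*17485 + 44193)*(-50099) = (325255970 + 44193)*(-50099) = 325300163*(-50099) = -16297212866137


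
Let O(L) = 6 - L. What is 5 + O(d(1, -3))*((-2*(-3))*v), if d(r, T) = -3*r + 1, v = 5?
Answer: 245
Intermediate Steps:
d(r, T) = 1 - 3*r
5 + O(d(1, -3))*((-2*(-3))*v) = 5 + (6 - (1 - 3*1))*(-2*(-3)*5) = 5 + (6 - (1 - 3))*(6*5) = 5 + (6 - 1*(-2))*30 = 5 + (6 + 2)*30 = 5 + 8*30 = 5 + 240 = 245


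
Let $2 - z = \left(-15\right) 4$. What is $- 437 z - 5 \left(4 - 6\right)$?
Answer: $-27084$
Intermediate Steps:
$z = 62$ ($z = 2 - \left(-15\right) 4 = 2 - -60 = 2 + 60 = 62$)
$- 437 z - 5 \left(4 - 6\right) = \left(-437\right) 62 - 5 \left(4 - 6\right) = -27094 - -10 = -27094 + 10 = -27084$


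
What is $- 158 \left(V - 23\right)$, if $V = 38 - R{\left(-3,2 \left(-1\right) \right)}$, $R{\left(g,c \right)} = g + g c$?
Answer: $-1896$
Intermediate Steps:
$R{\left(g,c \right)} = g + c g$
$V = 35$ ($V = 38 - - 3 \left(1 + 2 \left(-1\right)\right) = 38 - - 3 \left(1 - 2\right) = 38 - \left(-3\right) \left(-1\right) = 38 - 3 = 35$)
$- 158 \left(V - 23\right) = - 158 \left(35 - 23\right) = \left(-158\right) 12 = -1896$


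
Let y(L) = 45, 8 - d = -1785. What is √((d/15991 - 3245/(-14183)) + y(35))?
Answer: √2332264416031090047/226800353 ≈ 6.7336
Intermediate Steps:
d = 1793 (d = 8 - 1*(-1785) = 8 + 1785 = 1793)
√((d/15991 - 3245/(-14183)) + y(35)) = √((1793/15991 - 3245/(-14183)) + 45) = √((1793*(1/15991) - 3245*(-1/14183)) + 45) = √((1793/15991 + 3245/14183) + 45) = √(77320914/226800353 + 45) = √(10283336799/226800353) = √2332264416031090047/226800353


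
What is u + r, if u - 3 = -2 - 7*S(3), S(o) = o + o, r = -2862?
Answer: -2903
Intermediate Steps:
S(o) = 2*o
u = -41 (u = 3 + (-2 - 14*3) = 3 + (-2 - 7*6) = 3 + (-2 - 42) = 3 - 44 = -41)
u + r = -41 - 2862 = -2903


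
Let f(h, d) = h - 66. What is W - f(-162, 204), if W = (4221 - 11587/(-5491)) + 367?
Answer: 26456243/5491 ≈ 4818.1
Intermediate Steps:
f(h, d) = -66 + h
W = 25204295/5491 (W = (4221 - 11587*(-1/5491)) + 367 = (4221 + 11587/5491) + 367 = 23189098/5491 + 367 = 25204295/5491 ≈ 4590.1)
W - f(-162, 204) = 25204295/5491 - (-66 - 162) = 25204295/5491 - 1*(-228) = 25204295/5491 + 228 = 26456243/5491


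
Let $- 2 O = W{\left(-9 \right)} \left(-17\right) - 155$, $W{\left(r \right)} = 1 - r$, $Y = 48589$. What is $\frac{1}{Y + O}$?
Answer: $\frac{2}{97503} \approx 2.0512 \cdot 10^{-5}$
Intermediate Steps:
$O = \frac{325}{2}$ ($O = - \frac{\left(1 - -9\right) \left(-17\right) - 155}{2} = - \frac{\left(1 + 9\right) \left(-17\right) - 155}{2} = - \frac{10 \left(-17\right) - 155}{2} = - \frac{-170 - 155}{2} = \left(- \frac{1}{2}\right) \left(-325\right) = \frac{325}{2} \approx 162.5$)
$\frac{1}{Y + O} = \frac{1}{48589 + \frac{325}{2}} = \frac{1}{\frac{97503}{2}} = \frac{2}{97503}$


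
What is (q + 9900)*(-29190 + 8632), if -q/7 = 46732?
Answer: 6521490992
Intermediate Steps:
q = -327124 (q = -7*46732 = -327124)
(q + 9900)*(-29190 + 8632) = (-327124 + 9900)*(-29190 + 8632) = -317224*(-20558) = 6521490992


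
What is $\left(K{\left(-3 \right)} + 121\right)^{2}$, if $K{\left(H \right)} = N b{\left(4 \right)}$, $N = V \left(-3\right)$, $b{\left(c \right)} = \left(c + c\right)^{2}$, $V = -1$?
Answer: $97969$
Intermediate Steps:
$b{\left(c \right)} = 4 c^{2}$ ($b{\left(c \right)} = \left(2 c\right)^{2} = 4 c^{2}$)
$N = 3$ ($N = \left(-1\right) \left(-3\right) = 3$)
$K{\left(H \right)} = 192$ ($K{\left(H \right)} = 3 \cdot 4 \cdot 4^{2} = 3 \cdot 4 \cdot 16 = 3 \cdot 64 = 192$)
$\left(K{\left(-3 \right)} + 121\right)^{2} = \left(192 + 121\right)^{2} = 313^{2} = 97969$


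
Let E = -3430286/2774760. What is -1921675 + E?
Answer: -2666095176643/1387380 ≈ -1.9217e+6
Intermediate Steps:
E = -1715143/1387380 (E = -3430286*1/2774760 = -1715143/1387380 ≈ -1.2362)
-1921675 + E = -1921675 - 1715143/1387380 = -2666095176643/1387380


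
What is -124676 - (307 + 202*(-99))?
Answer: -104985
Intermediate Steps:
-124676 - (307 + 202*(-99)) = -124676 - (307 - 19998) = -124676 - 1*(-19691) = -124676 + 19691 = -104985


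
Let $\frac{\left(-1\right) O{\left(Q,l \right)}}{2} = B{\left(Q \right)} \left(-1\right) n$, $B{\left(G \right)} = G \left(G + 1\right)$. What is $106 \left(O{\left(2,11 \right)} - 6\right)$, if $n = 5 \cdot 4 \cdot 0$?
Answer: $-636$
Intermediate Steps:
$B{\left(G \right)} = G \left(1 + G\right)$
$n = 0$ ($n = 20 \cdot 0 = 0$)
$O{\left(Q,l \right)} = 0$ ($O{\left(Q,l \right)} = - 2 Q \left(1 + Q\right) \left(-1\right) 0 = - 2 - Q \left(1 + Q\right) 0 = \left(-2\right) 0 = 0$)
$106 \left(O{\left(2,11 \right)} - 6\right) = 106 \left(0 - 6\right) = 106 \left(-6\right) = -636$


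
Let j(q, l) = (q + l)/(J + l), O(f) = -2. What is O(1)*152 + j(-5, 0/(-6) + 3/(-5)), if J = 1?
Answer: -318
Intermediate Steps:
j(q, l) = (l + q)/(1 + l) (j(q, l) = (q + l)/(1 + l) = (l + q)/(1 + l))
O(1)*152 + j(-5, 0/(-6) + 3/(-5)) = -2*152 + ((0/(-6) + 3/(-5)) - 5)/(1 + (0/(-6) + 3/(-5))) = -304 + ((0*(-⅙) + 3*(-⅕)) - 5)/(1 + (0*(-⅙) + 3*(-⅕))) = -304 + ((0 - ⅗) - 5)/(1 + (0 - ⅗)) = -304 + (-⅗ - 5)/(1 - ⅗) = -304 - 28/5/(⅖) = -304 + (5/2)*(-28/5) = -304 - 14 = -318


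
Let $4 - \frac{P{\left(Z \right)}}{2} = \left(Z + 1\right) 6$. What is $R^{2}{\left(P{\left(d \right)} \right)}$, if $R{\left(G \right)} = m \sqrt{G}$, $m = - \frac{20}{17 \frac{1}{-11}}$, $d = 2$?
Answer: $- \frac{1355200}{289} \approx -4689.3$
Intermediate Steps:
$P{\left(Z \right)} = -4 - 12 Z$ ($P{\left(Z \right)} = 8 - 2 \left(Z + 1\right) 6 = 8 - 2 \left(1 + Z\right) 6 = 8 - 2 \left(6 + 6 Z\right) = 8 - \left(12 + 12 Z\right) = -4 - 12 Z$)
$m = \frac{220}{17}$ ($m = - \frac{20}{17 \left(- \frac{1}{11}\right)} = - \frac{20}{- \frac{17}{11}} = \left(-20\right) \left(- \frac{11}{17}\right) = \frac{220}{17} \approx 12.941$)
$R{\left(G \right)} = \frac{220 \sqrt{G}}{17}$
$R^{2}{\left(P{\left(d \right)} \right)} = \left(\frac{220 \sqrt{-4 - 24}}{17}\right)^{2} = \left(\frac{220 \sqrt{-28}}{17}\right)^{2} = \left(\frac{220 \cdot 2 i \sqrt{7}}{17}\right)^{2} = \left(\frac{440 i \sqrt{7}}{17}\right)^{2} = - \frac{1355200}{289}$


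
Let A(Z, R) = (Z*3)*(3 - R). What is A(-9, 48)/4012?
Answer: 1215/4012 ≈ 0.30284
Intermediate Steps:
A(Z, R) = 3*Z*(3 - R) (A(Z, R) = (3*Z)*(3 - R) = 3*Z*(3 - R))
A(-9, 48)/4012 = (3*(-9)*(3 - 1*48))/4012 = (3*(-9)*(3 - 48))*(1/4012) = (3*(-9)*(-45))*(1/4012) = 1215*(1/4012) = 1215/4012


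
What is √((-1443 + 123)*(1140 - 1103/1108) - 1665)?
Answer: I*√115488727755/277 ≈ 1226.8*I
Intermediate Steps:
√((-1443 + 123)*(1140 - 1103/1108) - 1665) = √(-1320*(1140 - 1103*1/1108) - 1665) = √(-1320*(1140 - 1103/1108) - 1665) = √(-1320*1262017/1108 - 1665) = √(-416465610/277 - 1665) = √(-416926815/277) = I*√115488727755/277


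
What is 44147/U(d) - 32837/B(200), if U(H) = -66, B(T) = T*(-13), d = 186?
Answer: -56307479/85800 ≈ -656.26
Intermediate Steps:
B(T) = -13*T
44147/U(d) - 32837/B(200) = 44147/(-66) - 32837/((-13*200)) = 44147*(-1/66) - 32837/(-2600) = -44147/66 - 32837*(-1/2600) = -44147/66 + 32837/2600 = -56307479/85800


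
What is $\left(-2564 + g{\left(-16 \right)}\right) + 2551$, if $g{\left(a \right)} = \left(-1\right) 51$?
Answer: $-64$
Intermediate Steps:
$g{\left(a \right)} = -51$
$\left(-2564 + g{\left(-16 \right)}\right) + 2551 = \left(-2564 - 51\right) + 2551 = -2615 + 2551 = -64$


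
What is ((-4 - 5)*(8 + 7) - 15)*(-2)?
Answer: 300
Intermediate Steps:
((-4 - 5)*(8 + 7) - 15)*(-2) = (-9*15 - 15)*(-2) = (-135 - 15)*(-2) = -150*(-2) = 300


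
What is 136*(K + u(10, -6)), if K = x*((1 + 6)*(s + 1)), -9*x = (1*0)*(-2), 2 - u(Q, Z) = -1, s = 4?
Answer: 408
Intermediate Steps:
u(Q, Z) = 3 (u(Q, Z) = 2 - 1*(-1) = 2 + 1 = 3)
x = 0 (x = -1*0*(-2)/9 = -0*(-2) = -1/9*0 = 0)
K = 0 (K = 0*((1 + 6)*(4 + 1)) = 0*(7*5) = 0*35 = 0)
136*(K + u(10, -6)) = 136*(0 + 3) = 136*3 = 408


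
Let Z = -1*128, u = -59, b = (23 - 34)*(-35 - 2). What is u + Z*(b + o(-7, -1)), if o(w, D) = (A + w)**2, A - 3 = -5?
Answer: -62523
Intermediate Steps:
A = -2 (A = 3 - 5 = -2)
o(w, D) = (-2 + w)**2
b = 407 (b = -11*(-37) = 407)
Z = -128
u + Z*(b + o(-7, -1)) = -59 - 128*(407 + (-2 - 7)**2) = -59 - 128*(407 + (-9)**2) = -59 - 128*(407 + 81) = -59 - 128*488 = -59 - 62464 = -62523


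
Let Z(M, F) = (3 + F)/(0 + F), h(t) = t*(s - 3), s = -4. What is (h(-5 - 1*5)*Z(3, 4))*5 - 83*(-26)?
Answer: 5541/2 ≈ 2770.5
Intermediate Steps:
h(t) = -7*t (h(t) = t*(-4 - 3) = t*(-7) = -7*t)
Z(M, F) = (3 + F)/F
(h(-5 - 1*5)*Z(3, 4))*5 - 83*(-26) = ((-7*(-5 - 1*5))*((3 + 4)/4))*5 - 83*(-26) = ((-7*(-5 - 5))*((¼)*7))*5 + 2158 = (-7*(-10)*(7/4))*5 + 2158 = (70*(7/4))*5 + 2158 = (245/2)*5 + 2158 = 1225/2 + 2158 = 5541/2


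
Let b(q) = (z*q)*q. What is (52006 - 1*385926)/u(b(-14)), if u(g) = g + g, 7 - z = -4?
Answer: -41740/539 ≈ -77.440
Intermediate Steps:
z = 11 (z = 7 - 1*(-4) = 7 + 4 = 11)
b(q) = 11*q**2 (b(q) = (11*q)*q = 11*q**2)
u(g) = 2*g
(52006 - 1*385926)/u(b(-14)) = (52006 - 1*385926)/((2*(11*(-14)**2))) = (52006 - 385926)/((2*(11*196))) = -333920/(2*2156) = -333920/4312 = -333920*1/4312 = -41740/539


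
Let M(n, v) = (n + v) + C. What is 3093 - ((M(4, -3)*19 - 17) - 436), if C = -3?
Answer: 3584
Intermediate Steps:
M(n, v) = -3 + n + v (M(n, v) = (n + v) - 3 = -3 + n + v)
3093 - ((M(4, -3)*19 - 17) - 436) = 3093 - (((-3 + 4 - 3)*19 - 17) - 436) = 3093 - ((-2*19 - 17) - 436) = 3093 - ((-38 - 17) - 436) = 3093 - (-55 - 436) = 3093 - 1*(-491) = 3093 + 491 = 3584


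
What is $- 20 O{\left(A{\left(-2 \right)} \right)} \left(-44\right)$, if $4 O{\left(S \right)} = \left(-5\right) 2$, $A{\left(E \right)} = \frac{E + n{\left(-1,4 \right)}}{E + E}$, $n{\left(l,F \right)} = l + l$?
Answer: $-2200$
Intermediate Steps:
$n{\left(l,F \right)} = 2 l$
$A{\left(E \right)} = \frac{-2 + E}{2 E}$ ($A{\left(E \right)} = \frac{E + 2 \left(-1\right)}{E + E} = \frac{E - 2}{2 E} = \left(-2 + E\right) \frac{1}{2 E} = \frac{-2 + E}{2 E}$)
$O{\left(S \right)} = - \frac{5}{2}$ ($O{\left(S \right)} = \frac{\left(-5\right) 2}{4} = \frac{1}{4} \left(-10\right) = - \frac{5}{2}$)
$- 20 O{\left(A{\left(-2 \right)} \right)} \left(-44\right) = \left(-20\right) \left(- \frac{5}{2}\right) \left(-44\right) = 50 \left(-44\right) = -2200$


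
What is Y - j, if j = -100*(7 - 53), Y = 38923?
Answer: 34323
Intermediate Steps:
j = 4600 (j = -100*(-46) = 4600)
Y - j = 38923 - 1*4600 = 38923 - 4600 = 34323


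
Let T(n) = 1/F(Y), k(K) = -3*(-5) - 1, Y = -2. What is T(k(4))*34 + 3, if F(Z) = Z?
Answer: -14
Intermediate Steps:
k(K) = 14 (k(K) = 15 - 1 = 14)
T(n) = -1/2 (T(n) = 1/(-2) = -1/2)
T(k(4))*34 + 3 = -1/2*34 + 3 = -17 + 3 = -14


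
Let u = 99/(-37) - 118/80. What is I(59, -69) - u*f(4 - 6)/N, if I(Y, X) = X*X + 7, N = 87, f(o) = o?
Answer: 306957697/64380 ≈ 4767.9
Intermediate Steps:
u = -6143/1480 (u = 99*(-1/37) - 118*1/80 = -99/37 - 59/40 = -6143/1480 ≈ -4.1507)
I(Y, X) = 7 + X² (I(Y, X) = X² + 7 = 7 + X²)
I(59, -69) - u*f(4 - 6)/N = (7 + (-69)²) - (-6143)*(4 - 6)/87/1480 = (7 + 4761) - (-6143)*(-2*1/87)/1480 = 4768 - (-6143)*(-2)/(1480*87) = 4768 - 1*6143/64380 = 4768 - 6143/64380 = 306957697/64380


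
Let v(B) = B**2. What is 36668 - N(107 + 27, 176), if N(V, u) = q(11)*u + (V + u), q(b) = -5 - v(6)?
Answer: 43574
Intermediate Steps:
q(b) = -41 (q(b) = -5 - 1*6**2 = -5 - 1*36 = -5 - 36 = -41)
N(V, u) = V - 40*u (N(V, u) = -41*u + (V + u) = V - 40*u)
36668 - N(107 + 27, 176) = 36668 - ((107 + 27) - 40*176) = 36668 - (134 - 7040) = 36668 - 1*(-6906) = 36668 + 6906 = 43574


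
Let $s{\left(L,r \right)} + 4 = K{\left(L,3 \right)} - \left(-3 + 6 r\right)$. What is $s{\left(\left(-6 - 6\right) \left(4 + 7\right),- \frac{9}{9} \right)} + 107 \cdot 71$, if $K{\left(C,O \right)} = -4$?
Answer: $7598$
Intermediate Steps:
$s{\left(L,r \right)} = -5 - 6 r$ ($s{\left(L,r \right)} = -4 - \left(1 + 6 r\right) = -5 - 6 r$)
$s{\left(\left(-6 - 6\right) \left(4 + 7\right),- \frac{9}{9} \right)} + 107 \cdot 71 = \left(-5 - 6 \left(- \frac{9}{9}\right)\right) + 107 \cdot 71 = \left(-5 - 6 \left(\left(-9\right) \frac{1}{9}\right)\right) + 7597 = \left(-5 - -6\right) + 7597 = \left(-5 + 6\right) + 7597 = 1 + 7597 = 7598$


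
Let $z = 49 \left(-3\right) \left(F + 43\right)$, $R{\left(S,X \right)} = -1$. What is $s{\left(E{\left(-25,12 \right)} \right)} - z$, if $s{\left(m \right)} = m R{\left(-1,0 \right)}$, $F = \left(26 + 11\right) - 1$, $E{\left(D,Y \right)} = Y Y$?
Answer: $11469$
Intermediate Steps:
$E{\left(D,Y \right)} = Y^{2}$
$F = 36$ ($F = 37 - 1 = 36$)
$s{\left(m \right)} = - m$ ($s{\left(m \right)} = m \left(-1\right) = - m$)
$z = -11613$ ($z = 49 \left(-3\right) \left(36 + 43\right) = \left(-147\right) 79 = -11613$)
$s{\left(E{\left(-25,12 \right)} \right)} - z = - 12^{2} - -11613 = \left(-1\right) 144 + 11613 = -144 + 11613 = 11469$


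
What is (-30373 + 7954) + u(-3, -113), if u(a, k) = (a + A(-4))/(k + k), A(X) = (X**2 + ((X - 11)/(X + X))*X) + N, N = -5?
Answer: -10133389/452 ≈ -22419.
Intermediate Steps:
A(X) = -21/2 + X**2 + X/2 (A(X) = (X**2 + ((X - 11)/(X + X))*X) - 5 = (X**2 + ((-11 + X)/((2*X)))*X) - 5 = (X**2 + ((-11 + X)*(1/(2*X)))*X) - 5 = (X**2 + ((-11 + X)/(2*X))*X) - 5 = (X**2 + (-11/2 + X/2)) - 5 = (-11/2 + X**2 + X/2) - 5 = -21/2 + X**2 + X/2)
u(a, k) = (7/2 + a)/(2*k) (u(a, k) = (a + (-21/2 + (-4)**2 + (1/2)*(-4)))/(k + k) = (a + (-21/2 + 16 - 2))/((2*k)) = (a + 7/2)*(1/(2*k)) = (7/2 + a)*(1/(2*k)) = (7/2 + a)/(2*k))
(-30373 + 7954) + u(-3, -113) = (-30373 + 7954) + (1/4)*(7 + 2*(-3))/(-113) = -22419 + (1/4)*(-1/113)*(7 - 6) = -22419 + (1/4)*(-1/113)*1 = -22419 - 1/452 = -10133389/452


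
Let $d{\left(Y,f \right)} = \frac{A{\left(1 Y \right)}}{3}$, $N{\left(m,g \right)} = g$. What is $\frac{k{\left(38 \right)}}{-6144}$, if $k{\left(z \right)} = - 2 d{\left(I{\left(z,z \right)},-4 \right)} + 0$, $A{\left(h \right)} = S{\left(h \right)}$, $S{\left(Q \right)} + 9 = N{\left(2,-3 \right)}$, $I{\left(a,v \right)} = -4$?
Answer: $- \frac{1}{768} \approx -0.0013021$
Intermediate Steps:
$S{\left(Q \right)} = -12$ ($S{\left(Q \right)} = -9 - 3 = -12$)
$A{\left(h \right)} = -12$
$d{\left(Y,f \right)} = -4$ ($d{\left(Y,f \right)} = - \frac{12}{3} = \left(-12\right) \frac{1}{3} = -4$)
$k{\left(z \right)} = 8$ ($k{\left(z \right)} = \left(-2\right) \left(-4\right) + 0 = 8 + 0 = 8$)
$\frac{k{\left(38 \right)}}{-6144} = \frac{8}{-6144} = 8 \left(- \frac{1}{6144}\right) = - \frac{1}{768}$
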